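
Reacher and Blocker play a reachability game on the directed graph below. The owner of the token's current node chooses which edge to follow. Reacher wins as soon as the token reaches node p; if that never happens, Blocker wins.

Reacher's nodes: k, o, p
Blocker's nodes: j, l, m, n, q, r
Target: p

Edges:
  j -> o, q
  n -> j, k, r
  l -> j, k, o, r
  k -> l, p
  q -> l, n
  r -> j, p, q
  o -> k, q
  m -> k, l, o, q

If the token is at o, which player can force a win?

A0 = {p}
A1: add {k} — k (Reacher) has k→p.
A2: add {o} — o (Reacher) has o→k.
A3 = A2; e.g. j (Blocker) can still go to q. Fixed point.
o ∈ A2, so Reacher can force the target.

Reacher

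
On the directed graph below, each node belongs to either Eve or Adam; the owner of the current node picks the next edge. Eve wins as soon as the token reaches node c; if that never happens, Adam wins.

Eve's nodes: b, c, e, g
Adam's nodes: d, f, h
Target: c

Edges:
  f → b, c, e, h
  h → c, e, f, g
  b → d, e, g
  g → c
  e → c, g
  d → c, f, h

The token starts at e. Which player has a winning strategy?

A0 = {c}
A1: add {e, g} — e (Eve) has e→c; g (Eve) has g→c.
e ∈ A1, so Eve can force the target.

Eve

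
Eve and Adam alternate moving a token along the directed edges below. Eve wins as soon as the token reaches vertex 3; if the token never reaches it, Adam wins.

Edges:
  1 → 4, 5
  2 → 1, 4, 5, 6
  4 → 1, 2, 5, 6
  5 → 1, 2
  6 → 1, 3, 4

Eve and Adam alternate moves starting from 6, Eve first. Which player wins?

Eve

Track states (vertex, player-to-move).
A0 = {(3,Eve), (3,Adam)}
A1: add {(6,Eve)}.
(6,Eve) ∈ A1 ⇒ Eve forces the target.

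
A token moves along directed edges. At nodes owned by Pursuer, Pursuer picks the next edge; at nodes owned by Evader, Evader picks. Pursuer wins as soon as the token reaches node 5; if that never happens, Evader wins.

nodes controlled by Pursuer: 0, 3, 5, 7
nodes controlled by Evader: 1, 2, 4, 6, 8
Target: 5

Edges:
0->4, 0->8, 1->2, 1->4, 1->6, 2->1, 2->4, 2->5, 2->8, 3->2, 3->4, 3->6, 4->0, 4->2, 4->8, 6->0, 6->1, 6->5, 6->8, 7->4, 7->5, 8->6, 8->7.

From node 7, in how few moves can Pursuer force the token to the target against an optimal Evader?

1

A0 = {5}
A1: add {7} — 7 (Pursuer) has 7→5.
A2 = A1; e.g. 0 (Pursuer) has no edge into A1. Fixed point.
7 enters the attractor at level 1, so Pursuer can force the target in 1 move from there.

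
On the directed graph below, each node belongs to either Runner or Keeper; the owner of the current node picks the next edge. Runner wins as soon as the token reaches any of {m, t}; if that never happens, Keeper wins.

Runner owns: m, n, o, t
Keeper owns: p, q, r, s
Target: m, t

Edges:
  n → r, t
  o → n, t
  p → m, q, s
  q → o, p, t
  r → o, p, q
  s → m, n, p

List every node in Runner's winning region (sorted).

m, n, o, t

A0 = {m, t}
A1: add {n, o} — n (Runner) has n→t; o (Runner) has o→t.
A2 = A1; e.g. p (Keeper) can still go to q. Fixed point.
Runner's winning region = {m, n, o, t}.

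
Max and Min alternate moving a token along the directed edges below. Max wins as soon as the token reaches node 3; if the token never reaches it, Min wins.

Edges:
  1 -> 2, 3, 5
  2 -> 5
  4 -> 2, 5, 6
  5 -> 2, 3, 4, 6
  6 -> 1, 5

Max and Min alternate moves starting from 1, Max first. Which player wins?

Track states (vertex, player-to-move).
A0 = {(3,Max), (3,Min)}
A1: add {(1,Max), (5,Max)}.
(1,Max) ∈ A1 ⇒ Max forces the target.

Max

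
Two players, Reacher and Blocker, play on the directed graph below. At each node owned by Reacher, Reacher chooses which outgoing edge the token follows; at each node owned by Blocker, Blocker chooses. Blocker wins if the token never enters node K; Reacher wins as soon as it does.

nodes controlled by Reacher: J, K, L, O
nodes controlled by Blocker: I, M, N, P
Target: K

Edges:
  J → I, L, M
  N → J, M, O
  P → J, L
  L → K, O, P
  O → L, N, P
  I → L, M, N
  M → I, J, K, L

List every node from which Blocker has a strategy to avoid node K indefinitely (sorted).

I, M, N

A0 = {K}
A1: add {L} — L (Reacher) has L→K.
A2: add {J, O} — J (Reacher) has J→L; O (Reacher) has O→L.
A3: add {P} — P (Blocker): all of {J, L} already in.
A4 = A3; e.g. I (Blocker) can still go to M. Fixed point.
Reacher's attractor = {J, K, L, O, P}; Blocker avoids the target exactly from the complement.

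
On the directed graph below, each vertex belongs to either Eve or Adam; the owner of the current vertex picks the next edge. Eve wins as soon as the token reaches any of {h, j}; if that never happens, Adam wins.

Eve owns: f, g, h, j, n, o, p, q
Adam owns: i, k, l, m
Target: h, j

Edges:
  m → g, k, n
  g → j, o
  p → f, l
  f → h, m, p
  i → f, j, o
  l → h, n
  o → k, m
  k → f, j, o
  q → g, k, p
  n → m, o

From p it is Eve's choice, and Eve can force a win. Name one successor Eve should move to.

f

A0 = {h, j}
A1: add {f, g} — f (Eve) has f→h; g (Eve) has g→j.
A2: add {p, q} — p (Eve) has p→f; q (Eve) has q→g.
A3 = A2; e.g. i (Adam) can still go to o. Fixed point.
From p, successor f is in the attractor (rank 1); the other successor l is not.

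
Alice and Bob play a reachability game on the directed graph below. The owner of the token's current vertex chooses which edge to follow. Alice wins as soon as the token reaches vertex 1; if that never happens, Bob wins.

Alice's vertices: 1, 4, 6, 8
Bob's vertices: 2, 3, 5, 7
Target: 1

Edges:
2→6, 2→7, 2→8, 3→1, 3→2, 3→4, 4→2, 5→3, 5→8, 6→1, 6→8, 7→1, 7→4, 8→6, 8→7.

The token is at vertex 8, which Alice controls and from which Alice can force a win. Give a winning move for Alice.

6

A0 = {1}
A1: add {6} — 6 (Alice) has 6→1.
A2: add {8} — 8 (Alice) has 8→6.
A3 = A2; e.g. 2 (Bob) can still go to 7. Fixed point.
From 8, successor 6 is in the attractor (rank 1); the other successor 7 is not.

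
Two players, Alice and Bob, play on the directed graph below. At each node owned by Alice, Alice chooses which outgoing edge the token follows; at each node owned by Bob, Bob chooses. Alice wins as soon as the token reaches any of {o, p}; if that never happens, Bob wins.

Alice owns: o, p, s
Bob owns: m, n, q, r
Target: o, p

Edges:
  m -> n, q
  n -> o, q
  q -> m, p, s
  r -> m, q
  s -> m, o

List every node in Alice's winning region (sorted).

o, p, s

A0 = {o, p}
A1: add {s} — s (Alice) has s→o.
A2 = A1; e.g. m (Bob) can still go to n. Fixed point.
Alice's winning region = {o, p, s}.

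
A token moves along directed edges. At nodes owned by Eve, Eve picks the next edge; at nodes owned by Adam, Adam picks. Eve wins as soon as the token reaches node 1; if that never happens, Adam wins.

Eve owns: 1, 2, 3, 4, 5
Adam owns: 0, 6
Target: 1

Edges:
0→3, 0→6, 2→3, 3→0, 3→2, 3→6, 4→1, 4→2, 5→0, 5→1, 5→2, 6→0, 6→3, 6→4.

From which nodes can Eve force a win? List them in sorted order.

A0 = {1}
A1: add {4, 5} — 4 (Eve) has 4→1; 5 (Eve) has 5→1.
A2 = A1; e.g. 0 (Adam) can still go to 3. Fixed point.
Eve's winning region = {1, 4, 5}.

1, 4, 5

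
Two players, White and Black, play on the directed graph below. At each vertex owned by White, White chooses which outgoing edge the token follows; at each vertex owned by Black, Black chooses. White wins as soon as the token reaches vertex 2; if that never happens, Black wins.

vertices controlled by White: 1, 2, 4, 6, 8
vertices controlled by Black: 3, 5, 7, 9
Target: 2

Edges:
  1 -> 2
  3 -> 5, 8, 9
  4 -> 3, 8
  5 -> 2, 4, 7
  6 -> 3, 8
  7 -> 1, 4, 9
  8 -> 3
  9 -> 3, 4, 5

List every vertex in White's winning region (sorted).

1, 2

A0 = {2}
A1: add {1} — 1 (White) has 1→2.
A2 = A1; e.g. 3 (Black) can still go to 5. Fixed point.
White's winning region = {1, 2}.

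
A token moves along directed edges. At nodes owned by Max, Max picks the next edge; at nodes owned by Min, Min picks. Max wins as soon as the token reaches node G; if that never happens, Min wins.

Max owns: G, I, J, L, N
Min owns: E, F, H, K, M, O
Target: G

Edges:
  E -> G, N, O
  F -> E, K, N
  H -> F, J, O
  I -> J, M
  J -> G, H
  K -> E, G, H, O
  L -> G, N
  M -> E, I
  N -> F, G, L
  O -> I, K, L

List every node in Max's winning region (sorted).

G, I, J, L, N

A0 = {G}
A1: add {J, L, N} — J (Max) has J→G; L (Max) has L→G; N (Max) has N→G.
A2: add {I} — I (Max) has I→J.
A3 = A2; e.g. E (Min) can still go to O. Fixed point.
Max's winning region = {G, I, J, L, N}.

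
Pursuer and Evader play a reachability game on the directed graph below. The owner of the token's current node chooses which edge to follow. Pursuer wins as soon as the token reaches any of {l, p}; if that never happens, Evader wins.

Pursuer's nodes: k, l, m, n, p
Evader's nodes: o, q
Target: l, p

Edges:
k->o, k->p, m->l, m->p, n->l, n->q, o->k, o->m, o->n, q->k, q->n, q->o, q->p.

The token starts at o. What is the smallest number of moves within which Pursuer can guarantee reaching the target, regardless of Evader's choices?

2

A0 = {l, p}
A1: add {k, m, n} — k (Pursuer) has k→p; m (Pursuer) has m→l; n (Pursuer) has n→l.
A2: add {o} — o (Evader): all of {k, m, n} already in.
o enters the attractor at level 2, so Pursuer can force the target in 2 moves from there.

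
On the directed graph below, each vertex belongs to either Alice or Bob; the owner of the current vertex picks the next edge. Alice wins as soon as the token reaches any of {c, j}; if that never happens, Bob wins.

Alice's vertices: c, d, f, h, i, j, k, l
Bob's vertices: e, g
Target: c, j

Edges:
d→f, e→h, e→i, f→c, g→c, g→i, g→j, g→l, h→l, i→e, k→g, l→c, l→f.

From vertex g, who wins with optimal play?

Bob

A0 = {c, j}
A1: add {f, l} — f (Alice) has f→c; l (Alice) has l→c.
A2: add {d, h} — d (Alice) has d→f; h (Alice) has h→l.
A3 = A2; e.g. e (Bob) can still go to i. Fixed point.
g never enters the attractor, so Bob can avoid the target forever.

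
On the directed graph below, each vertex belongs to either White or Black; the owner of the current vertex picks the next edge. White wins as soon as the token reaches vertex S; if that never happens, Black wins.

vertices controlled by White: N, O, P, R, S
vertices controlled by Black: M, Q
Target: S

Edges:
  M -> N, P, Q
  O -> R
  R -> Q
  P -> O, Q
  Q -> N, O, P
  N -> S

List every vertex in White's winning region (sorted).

A0 = {S}
A1: add {N} — N (White) has N→S.
A2 = A1; e.g. M (Black) can still go to P. Fixed point.
White's winning region = {N, S}.

N, S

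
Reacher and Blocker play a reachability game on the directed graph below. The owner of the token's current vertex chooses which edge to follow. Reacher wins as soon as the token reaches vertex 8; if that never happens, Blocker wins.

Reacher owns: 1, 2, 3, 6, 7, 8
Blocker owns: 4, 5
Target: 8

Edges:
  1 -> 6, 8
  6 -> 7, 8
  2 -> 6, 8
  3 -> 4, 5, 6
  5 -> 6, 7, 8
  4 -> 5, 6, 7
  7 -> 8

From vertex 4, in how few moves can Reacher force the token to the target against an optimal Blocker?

A0 = {8}
A1: add {1, 2, 6, 7} — 1 (Reacher) has 1→8; 2 (Reacher) has 2→8; 6 (Reacher) has 6→8; 7 (Reacher) has 7→8.
A2: add {3, 5} — 3 (Reacher) has 3→6; 5 (Blocker): all of {6, 7, 8} already in.
A3: add {4} — 4 (Blocker): all of {5, 6, 7} already in.
A3 = all vertices. Fixed point.
4 enters the attractor at level 3, so Reacher can force the target in 3 moves from there.

3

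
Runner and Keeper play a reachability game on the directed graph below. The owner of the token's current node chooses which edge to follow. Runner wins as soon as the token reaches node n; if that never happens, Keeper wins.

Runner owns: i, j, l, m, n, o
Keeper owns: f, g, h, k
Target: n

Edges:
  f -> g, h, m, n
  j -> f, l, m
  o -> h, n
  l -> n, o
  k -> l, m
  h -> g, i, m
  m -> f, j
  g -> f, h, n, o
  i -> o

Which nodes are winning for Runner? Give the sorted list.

A0 = {n}
A1: add {l, o} — l (Runner) has l→n; o (Runner) has o→n.
A2: add {i, j} — i (Runner) has i→o; j (Runner) has j→l.
A3: add {m} — m (Runner) has m→j.
A4: add {k} — k (Keeper): all of {l, m} already in.
A5 = A4; e.g. f (Keeper) can still go to g. Fixed point.
Runner's winning region = {i, j, k, l, m, n, o}.

i, j, k, l, m, n, o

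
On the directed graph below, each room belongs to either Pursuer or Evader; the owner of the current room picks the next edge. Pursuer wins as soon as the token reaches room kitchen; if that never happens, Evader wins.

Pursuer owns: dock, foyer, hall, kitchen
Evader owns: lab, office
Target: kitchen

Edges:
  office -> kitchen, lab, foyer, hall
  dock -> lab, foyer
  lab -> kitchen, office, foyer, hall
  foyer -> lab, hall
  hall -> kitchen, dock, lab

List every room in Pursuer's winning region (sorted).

dock, foyer, hall, kitchen

A0 = {kitchen}
A1: add {hall} — hall (Pursuer) has hall→kitchen.
A2: add {foyer} — foyer (Pursuer) has foyer→hall.
A3: add {dock} — dock (Pursuer) has dock→foyer.
A4 = A3; e.g. office (Evader) can still go to lab. Fixed point.
Pursuer's winning region = {dock, foyer, hall, kitchen}.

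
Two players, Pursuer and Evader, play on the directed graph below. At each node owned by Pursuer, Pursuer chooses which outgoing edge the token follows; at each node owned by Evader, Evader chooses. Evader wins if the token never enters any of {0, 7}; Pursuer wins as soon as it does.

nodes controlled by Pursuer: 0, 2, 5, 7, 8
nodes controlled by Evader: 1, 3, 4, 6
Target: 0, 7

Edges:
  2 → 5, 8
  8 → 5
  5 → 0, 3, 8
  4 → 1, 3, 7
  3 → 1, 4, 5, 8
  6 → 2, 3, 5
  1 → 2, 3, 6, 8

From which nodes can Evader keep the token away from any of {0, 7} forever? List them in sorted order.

1, 3, 4, 6

A0 = {0, 7}
A1: add {5} — 5 (Pursuer) has 5→0.
A2: add {2, 8} — 2 (Pursuer) has 2→5; 8 (Pursuer) has 8→5.
A3 = A2; e.g. 1 (Evader) can still go to 3. Fixed point.
Pursuer's attractor = {0, 2, 5, 7, 8}; Evader avoids the target exactly from the complement.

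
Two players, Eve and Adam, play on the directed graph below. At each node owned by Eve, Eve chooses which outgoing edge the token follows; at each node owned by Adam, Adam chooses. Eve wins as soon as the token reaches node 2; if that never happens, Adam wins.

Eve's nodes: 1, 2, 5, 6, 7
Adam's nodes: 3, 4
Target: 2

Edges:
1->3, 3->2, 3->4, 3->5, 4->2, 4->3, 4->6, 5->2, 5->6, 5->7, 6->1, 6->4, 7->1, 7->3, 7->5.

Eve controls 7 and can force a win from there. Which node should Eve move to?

5

A0 = {2}
A1: add {5} — 5 (Eve) has 5→2.
A2: add {7} — 7 (Eve) has 7→5.
A3 = A2; e.g. 1 (Eve) has no edge into A2. Fixed point.
From 7, successor 5 is in the attractor (rank 1); the other successors 1, 3 are not.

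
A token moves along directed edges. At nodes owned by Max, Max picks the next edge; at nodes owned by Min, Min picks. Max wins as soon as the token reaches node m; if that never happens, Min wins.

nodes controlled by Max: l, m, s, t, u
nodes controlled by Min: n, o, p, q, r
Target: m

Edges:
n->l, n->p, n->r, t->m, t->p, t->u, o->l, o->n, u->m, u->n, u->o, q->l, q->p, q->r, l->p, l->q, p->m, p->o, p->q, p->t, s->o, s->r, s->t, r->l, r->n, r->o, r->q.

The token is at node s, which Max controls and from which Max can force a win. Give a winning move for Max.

A0 = {m}
A1: add {t, u} — t (Max) has t→m; u (Max) has u→m.
A2: add {s} — s (Max) has s→t.
A3 = A2; e.g. l (Max) has no edge into A2. Fixed point.
From s, successor t is in the attractor (rank 1); the other successors o, r are not.

t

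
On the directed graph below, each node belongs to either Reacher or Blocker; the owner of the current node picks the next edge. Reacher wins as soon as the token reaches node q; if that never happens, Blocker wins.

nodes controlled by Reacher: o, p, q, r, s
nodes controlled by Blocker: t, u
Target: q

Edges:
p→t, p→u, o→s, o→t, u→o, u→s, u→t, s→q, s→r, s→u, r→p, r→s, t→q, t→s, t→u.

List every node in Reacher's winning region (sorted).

A0 = {q}
A1: add {s} — s (Reacher) has s→q.
A2: add {o, r} — o (Reacher) has o→s; r (Reacher) has r→s.
A3 = A2; e.g. p (Reacher) has no edge into A2. Fixed point.
Reacher's winning region = {o, q, r, s}.

o, q, r, s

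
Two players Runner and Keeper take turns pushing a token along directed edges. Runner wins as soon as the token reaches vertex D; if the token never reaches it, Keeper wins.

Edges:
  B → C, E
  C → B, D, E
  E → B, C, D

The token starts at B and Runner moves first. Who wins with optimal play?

Keeper

Track states (vertex, player-to-move).
A0 = {(D,Runner), (D,Keeper)}
A1: add {(C,Runner), (E,Runner)}.
A2: add {(B,Keeper)}.
A3 = A2; e.g. (B,Runner) stays out. (B,Runner) never enters ⇒ Keeper avoids the target.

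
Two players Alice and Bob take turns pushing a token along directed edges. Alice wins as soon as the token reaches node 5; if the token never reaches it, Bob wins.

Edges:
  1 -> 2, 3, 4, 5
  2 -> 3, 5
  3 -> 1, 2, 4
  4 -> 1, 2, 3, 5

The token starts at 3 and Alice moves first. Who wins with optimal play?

Track states (vertex, player-to-move).
A0 = {(5,Alice), (5,Bob)}
A1: add {(1,Alice), (2,Alice), (4,Alice)}.
A2: add {(3,Bob)}.
A3 = A2; e.g. (1,Bob) stays out. (3,Alice) never enters ⇒ Bob avoids the target.

Bob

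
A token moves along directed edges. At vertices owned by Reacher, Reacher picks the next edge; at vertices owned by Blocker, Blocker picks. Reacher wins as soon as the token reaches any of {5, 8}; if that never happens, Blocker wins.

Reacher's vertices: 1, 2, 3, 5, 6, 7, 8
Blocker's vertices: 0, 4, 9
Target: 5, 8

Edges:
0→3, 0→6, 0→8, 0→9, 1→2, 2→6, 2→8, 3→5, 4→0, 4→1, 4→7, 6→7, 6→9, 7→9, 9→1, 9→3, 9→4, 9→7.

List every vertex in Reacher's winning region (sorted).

A0 = {5, 8}
A1: add {2, 3} — 2 (Reacher) has 2→8; 3 (Reacher) has 3→5.
A2: add {1} — 1 (Reacher) has 1→2.
A3 = A2; e.g. 0 (Blocker) can still go to 6. Fixed point.
Reacher's winning region = {1, 2, 3, 5, 8}.

1, 2, 3, 5, 8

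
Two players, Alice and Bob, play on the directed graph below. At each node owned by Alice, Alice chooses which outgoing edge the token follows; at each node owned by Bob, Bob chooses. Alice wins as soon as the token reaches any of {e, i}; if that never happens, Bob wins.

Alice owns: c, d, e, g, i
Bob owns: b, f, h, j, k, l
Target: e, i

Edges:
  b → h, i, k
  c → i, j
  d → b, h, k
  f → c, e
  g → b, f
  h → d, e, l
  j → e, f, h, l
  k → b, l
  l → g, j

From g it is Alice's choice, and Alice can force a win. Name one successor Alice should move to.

A0 = {e, i}
A1: add {c} — c (Alice) has c→i.
A2: add {f} — f (Bob): all of {c, e} already in.
A3: add {g} — g (Alice) has g→f.
A4 = A3; e.g. b (Bob) can still go to h. Fixed point.
From g, successor f is in the attractor (rank 2); the other successor b is not.

f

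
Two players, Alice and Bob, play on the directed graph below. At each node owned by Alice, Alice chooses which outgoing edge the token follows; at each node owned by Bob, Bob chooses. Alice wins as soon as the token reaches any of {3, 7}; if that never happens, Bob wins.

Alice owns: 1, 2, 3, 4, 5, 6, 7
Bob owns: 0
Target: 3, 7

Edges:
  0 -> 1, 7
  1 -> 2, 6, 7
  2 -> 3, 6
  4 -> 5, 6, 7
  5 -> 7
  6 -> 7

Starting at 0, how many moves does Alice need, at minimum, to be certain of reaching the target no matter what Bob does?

A0 = {3, 7}
A1: add {1, 2, 4, 5, 6} — 1 (Alice) has 1→7; 2 (Alice) has 2→3; 4 (Alice) has 4→7; 5 (Alice) has 5→7; 6 (Alice) has 6→7.
A2: add {0} — 0 (Bob): all of {1, 7} already in.
A2 = all vertices. Fixed point.
0 enters the attractor at level 2, so Alice can force the target in 2 moves from there.

2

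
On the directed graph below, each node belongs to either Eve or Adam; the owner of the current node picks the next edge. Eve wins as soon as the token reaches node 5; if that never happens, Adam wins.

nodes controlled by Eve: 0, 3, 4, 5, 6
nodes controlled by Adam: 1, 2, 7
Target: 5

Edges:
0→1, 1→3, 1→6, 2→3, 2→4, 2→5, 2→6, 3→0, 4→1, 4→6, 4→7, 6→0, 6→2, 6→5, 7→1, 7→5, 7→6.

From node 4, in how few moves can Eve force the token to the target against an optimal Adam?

A0 = {5}
A1: add {6} — 6 (Eve) has 6→5.
A2: add {4} — 4 (Eve) has 4→6.
A3 = A2; e.g. 0 (Eve) has no edge into A2. Fixed point.
4 enters the attractor at level 2, so Eve can force the target in 2 moves from there.

2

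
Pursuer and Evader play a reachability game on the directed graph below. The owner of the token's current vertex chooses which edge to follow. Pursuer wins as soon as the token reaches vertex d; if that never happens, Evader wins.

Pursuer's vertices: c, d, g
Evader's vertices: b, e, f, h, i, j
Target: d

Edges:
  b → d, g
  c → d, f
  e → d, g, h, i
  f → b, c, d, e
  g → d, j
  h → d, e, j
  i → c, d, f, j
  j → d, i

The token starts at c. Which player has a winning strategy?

A0 = {d}
A1: add {c, g} — c (Pursuer) has c→d; g (Pursuer) has g→d.
c ∈ A1, so Pursuer can force the target.

Pursuer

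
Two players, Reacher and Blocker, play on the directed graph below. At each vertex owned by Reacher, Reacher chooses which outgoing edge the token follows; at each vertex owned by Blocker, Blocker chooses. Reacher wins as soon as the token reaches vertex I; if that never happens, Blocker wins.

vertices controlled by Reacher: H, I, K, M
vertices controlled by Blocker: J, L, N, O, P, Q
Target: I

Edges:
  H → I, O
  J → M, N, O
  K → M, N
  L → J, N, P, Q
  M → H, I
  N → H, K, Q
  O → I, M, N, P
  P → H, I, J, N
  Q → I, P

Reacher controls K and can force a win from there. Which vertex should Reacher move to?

A0 = {I}
A1: add {H, M} — H (Reacher) has H→I; M (Reacher) has M→I.
A2: add {K} — K (Reacher) has K→M.
A3 = A2; e.g. J (Blocker) can still go to N. Fixed point.
From K, successor M is in the attractor (rank 1); the other successor N is not.

M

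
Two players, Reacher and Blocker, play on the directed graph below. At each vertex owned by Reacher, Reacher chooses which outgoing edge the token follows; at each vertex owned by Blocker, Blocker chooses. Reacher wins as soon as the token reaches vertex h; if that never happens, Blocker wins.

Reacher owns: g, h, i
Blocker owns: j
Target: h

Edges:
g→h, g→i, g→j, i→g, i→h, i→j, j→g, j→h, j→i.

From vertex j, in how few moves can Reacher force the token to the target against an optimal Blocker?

2

A0 = {h}
A1: add {g, i} — g (Reacher) has g→h; i (Reacher) has i→h.
A2: add {j} — j (Blocker): all of {g, h, i} already in.
A2 = all vertices. Fixed point.
j enters the attractor at level 2, so Reacher can force the target in 2 moves from there.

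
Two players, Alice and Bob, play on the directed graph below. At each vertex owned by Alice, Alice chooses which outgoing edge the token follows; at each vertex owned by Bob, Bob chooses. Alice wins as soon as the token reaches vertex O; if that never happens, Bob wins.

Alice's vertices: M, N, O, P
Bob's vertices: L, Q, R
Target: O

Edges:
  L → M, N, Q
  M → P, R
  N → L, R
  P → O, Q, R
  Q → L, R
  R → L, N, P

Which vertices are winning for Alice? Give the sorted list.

A0 = {O}
A1: add {P} — P (Alice) has P→O.
A2: add {M} — M (Alice) has M→P.
A3 = A2; e.g. L (Bob) can still go to N. Fixed point.
Alice's winning region = {M, O, P}.

M, O, P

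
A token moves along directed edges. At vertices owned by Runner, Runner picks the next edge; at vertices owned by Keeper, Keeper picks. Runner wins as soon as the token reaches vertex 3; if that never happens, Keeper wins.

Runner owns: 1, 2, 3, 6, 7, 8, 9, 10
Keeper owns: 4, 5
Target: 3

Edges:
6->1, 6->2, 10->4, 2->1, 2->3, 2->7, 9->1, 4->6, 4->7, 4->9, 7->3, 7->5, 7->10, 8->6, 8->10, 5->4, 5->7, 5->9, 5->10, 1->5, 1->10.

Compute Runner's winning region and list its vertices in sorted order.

2, 3, 6, 7, 8

A0 = {3}
A1: add {2, 7} — 2 (Runner) has 2→3; 7 (Runner) has 7→3.
A2: add {6} — 6 (Runner) has 6→2.
A3: add {8} — 8 (Runner) has 8→6.
A4 = A3; e.g. 1 (Runner) has no edge into A3. Fixed point.
Runner's winning region = {2, 3, 6, 7, 8}.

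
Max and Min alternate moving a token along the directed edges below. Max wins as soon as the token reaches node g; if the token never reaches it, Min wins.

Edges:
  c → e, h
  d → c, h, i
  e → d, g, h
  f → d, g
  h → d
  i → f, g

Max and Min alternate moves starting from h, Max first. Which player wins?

Min

Track states (vertex, player-to-move).
A0 = {(g,Max), (g,Min)}
A1: add {(e,Max), (f,Max), (i,Max)}.
A2: add {(i,Min)}.
A3: add {(d,Max)}.
A4: add {(f,Min), (h,Min)}.
A5: add {(c,Max)}.
A6 = A5; e.g. (c,Min) stays out. (h,Max) never enters ⇒ Min avoids the target.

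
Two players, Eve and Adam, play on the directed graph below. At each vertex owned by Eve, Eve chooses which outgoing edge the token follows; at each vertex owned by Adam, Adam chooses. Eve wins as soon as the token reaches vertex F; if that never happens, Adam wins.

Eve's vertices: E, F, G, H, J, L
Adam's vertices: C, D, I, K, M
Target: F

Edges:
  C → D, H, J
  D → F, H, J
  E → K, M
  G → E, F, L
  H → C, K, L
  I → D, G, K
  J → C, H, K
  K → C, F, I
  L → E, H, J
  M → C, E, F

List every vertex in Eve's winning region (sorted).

F, G

A0 = {F}
A1: add {G} — G (Eve) has G→F.
A2 = A1; e.g. C (Adam) can still go to D. Fixed point.
Eve's winning region = {F, G}.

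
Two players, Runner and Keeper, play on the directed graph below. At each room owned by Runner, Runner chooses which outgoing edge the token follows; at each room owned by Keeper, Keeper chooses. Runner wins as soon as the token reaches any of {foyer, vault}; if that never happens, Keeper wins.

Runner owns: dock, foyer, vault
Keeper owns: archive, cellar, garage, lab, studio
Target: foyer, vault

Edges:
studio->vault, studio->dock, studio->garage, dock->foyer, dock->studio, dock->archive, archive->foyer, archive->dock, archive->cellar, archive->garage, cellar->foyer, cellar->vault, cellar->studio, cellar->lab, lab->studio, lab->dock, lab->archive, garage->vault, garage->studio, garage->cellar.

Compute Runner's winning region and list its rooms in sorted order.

dock, foyer, vault

A0 = {foyer, vault}
A1: add {dock} — dock (Runner) has dock→foyer.
A2 = A1; e.g. studio (Keeper) can still go to garage. Fixed point.
Runner's winning region = {dock, foyer, vault}.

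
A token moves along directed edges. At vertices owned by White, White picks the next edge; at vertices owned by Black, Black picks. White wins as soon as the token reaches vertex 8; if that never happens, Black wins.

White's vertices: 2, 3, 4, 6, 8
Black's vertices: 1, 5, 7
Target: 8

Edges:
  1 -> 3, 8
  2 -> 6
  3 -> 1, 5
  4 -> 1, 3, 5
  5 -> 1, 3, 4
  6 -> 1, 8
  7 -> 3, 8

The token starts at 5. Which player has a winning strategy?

Black

A0 = {8}
A1: add {6} — 6 (White) has 6→8.
A2: add {2} — 2 (White) has 2→6.
A3 = A2; e.g. 1 (Black) can still go to 3. Fixed point.
5 never enters the attractor, so Black can avoid the target forever.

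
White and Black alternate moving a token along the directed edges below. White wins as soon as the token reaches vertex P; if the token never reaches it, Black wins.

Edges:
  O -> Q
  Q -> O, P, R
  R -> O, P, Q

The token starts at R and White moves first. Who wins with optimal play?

White

Track states (vertex, player-to-move).
A0 = {(P,White), (P,Black)}
A1: add {(Q,White), (R,White)}.
(R,White) ∈ A1 ⇒ White forces the target.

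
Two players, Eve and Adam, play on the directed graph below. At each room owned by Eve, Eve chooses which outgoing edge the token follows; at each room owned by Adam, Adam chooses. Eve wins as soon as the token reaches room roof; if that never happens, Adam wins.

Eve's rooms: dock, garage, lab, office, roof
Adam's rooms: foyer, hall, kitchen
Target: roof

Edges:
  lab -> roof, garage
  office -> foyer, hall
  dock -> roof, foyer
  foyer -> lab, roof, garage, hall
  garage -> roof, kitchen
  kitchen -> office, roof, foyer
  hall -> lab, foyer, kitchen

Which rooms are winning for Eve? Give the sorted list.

A0 = {roof}
A1: add {dock, garage, lab} — lab (Eve) has lab→roof; dock (Eve) has dock→roof; garage (Eve) has garage→roof.
A2 = A1; e.g. office (Eve) has no edge into A1. Fixed point.
Eve's winning region = {dock, garage, lab, roof}.

dock, garage, lab, roof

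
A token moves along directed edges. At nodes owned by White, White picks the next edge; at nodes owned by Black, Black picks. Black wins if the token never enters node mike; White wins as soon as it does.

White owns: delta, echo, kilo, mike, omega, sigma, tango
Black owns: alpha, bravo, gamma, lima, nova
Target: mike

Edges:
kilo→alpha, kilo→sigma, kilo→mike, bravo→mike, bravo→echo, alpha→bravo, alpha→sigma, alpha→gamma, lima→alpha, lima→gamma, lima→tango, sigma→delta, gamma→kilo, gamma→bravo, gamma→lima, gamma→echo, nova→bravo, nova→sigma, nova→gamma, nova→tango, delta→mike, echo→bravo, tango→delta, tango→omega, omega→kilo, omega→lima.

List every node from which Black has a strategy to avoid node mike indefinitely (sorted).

A0 = {mike}
A1: add {delta, kilo} — kilo (White) has kilo→mike; delta (White) has delta→mike.
A2: add {omega, sigma, tango} — sigma (White) has sigma→delta; tango (White) has tango→delta; omega (White) has omega→kilo.
A3 = A2; e.g. bravo (Black) can still go to echo. Fixed point.
White's attractor = {delta, kilo, mike, omega, sigma, tango}; Black avoids the target exactly from the complement.

alpha, bravo, echo, gamma, lima, nova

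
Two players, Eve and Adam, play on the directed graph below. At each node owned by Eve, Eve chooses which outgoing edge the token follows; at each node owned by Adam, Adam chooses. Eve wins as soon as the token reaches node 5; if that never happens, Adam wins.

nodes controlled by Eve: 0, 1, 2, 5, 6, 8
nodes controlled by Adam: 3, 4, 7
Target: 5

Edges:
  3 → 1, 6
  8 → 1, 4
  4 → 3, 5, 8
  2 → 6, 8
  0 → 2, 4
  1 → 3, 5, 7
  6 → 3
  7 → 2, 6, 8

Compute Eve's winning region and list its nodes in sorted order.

A0 = {5}
A1: add {1} — 1 (Eve) has 1→5.
A2: add {8} — 8 (Eve) has 8→1.
A3: add {2} — 2 (Eve) has 2→8.
A4: add {0} — 0 (Eve) has 0→2.
A5 = A4; e.g. 3 (Adam) can still go to 6. Fixed point.
Eve's winning region = {0, 1, 2, 5, 8}.

0, 1, 2, 5, 8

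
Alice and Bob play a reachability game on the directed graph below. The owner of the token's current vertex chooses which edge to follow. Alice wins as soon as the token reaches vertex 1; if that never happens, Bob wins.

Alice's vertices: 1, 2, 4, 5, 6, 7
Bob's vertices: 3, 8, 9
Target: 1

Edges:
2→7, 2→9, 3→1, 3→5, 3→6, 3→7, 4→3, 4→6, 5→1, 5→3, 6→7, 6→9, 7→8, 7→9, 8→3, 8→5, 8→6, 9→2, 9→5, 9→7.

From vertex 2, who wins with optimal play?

Bob

A0 = {1}
A1: add {5} — 5 (Alice) has 5→1.
A2 = A1; e.g. 2 (Alice) has no edge into A1. Fixed point.
2 never enters the attractor, so Bob can avoid the target forever.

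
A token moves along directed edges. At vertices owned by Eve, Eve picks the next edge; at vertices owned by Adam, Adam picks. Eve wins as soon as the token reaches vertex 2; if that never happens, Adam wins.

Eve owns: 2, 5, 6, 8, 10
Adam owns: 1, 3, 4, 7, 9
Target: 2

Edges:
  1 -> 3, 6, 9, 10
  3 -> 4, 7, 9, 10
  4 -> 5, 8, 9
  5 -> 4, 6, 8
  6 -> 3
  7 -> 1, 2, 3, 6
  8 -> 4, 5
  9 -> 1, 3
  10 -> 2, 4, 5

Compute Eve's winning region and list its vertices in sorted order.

2, 10

A0 = {2}
A1: add {10} — 10 (Eve) has 10→2.
A2 = A1; e.g. 1 (Adam) can still go to 3. Fixed point.
Eve's winning region = {2, 10}.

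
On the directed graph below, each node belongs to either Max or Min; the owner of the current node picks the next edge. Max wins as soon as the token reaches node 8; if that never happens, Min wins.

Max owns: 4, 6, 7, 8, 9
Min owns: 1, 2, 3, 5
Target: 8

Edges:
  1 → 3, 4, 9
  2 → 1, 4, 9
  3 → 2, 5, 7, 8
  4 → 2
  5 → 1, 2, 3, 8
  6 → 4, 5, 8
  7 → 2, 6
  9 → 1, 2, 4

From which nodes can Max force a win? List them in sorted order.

6, 7, 8

A0 = {8}
A1: add {6} — 6 (Max) has 6→8.
A2: add {7} — 7 (Max) has 7→6.
A3 = A2; e.g. 1 (Min) can still go to 3. Fixed point.
Max's winning region = {6, 7, 8}.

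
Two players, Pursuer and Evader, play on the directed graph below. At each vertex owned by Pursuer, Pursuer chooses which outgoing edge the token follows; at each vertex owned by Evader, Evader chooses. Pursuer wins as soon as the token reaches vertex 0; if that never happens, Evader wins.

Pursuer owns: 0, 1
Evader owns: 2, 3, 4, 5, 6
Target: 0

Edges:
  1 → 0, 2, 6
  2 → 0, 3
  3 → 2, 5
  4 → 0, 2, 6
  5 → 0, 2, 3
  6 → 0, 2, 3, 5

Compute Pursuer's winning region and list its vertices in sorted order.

A0 = {0}
A1: add {1} — 1 (Pursuer) has 1→0.
A2 = A1; e.g. 2 (Evader) can still go to 3. Fixed point.
Pursuer's winning region = {0, 1}.

0, 1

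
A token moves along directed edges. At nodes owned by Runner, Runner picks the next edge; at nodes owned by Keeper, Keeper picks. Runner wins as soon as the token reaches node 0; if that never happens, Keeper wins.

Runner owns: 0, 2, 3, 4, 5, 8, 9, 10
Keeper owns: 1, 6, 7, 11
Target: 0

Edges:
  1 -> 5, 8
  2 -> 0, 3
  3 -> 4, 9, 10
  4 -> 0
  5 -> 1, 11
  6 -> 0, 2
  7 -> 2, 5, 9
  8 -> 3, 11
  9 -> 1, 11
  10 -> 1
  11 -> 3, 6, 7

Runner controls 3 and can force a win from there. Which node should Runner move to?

A0 = {0}
A1: add {2, 4} — 2 (Runner) has 2→0; 4 (Runner) has 4→0.
A2: add {3, 6} — 3 (Runner) has 3→4; 6 (Keeper): all of {0, 2} already in.
A3: add {8} — 8 (Runner) has 8→3.
A4 = A3; e.g. 1 (Keeper) can still go to 5. Fixed point.
From 3, successor 4 is in the attractor (rank 1); the other successors 9, 10 are not.

4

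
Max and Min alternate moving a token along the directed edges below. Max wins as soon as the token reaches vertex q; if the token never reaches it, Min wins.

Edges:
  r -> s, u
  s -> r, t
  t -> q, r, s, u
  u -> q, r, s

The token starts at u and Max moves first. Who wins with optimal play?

Max

Track states (vertex, player-to-move).
A0 = {(q,Max), (q,Min)}
A1: add {(t,Max), (u,Max)}.
(u,Max) ∈ A1 ⇒ Max forces the target.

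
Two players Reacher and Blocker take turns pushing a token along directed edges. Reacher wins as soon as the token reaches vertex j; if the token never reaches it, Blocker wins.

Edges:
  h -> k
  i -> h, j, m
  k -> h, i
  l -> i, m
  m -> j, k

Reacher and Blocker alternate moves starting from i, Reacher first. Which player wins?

Track states (vertex, player-to-move).
A0 = {(j,Reacher), (j,Blocker)}
A1: add {(i,Reacher), (m,Reacher)}.
(i,Reacher) ∈ A1 ⇒ Reacher forces the target.

Reacher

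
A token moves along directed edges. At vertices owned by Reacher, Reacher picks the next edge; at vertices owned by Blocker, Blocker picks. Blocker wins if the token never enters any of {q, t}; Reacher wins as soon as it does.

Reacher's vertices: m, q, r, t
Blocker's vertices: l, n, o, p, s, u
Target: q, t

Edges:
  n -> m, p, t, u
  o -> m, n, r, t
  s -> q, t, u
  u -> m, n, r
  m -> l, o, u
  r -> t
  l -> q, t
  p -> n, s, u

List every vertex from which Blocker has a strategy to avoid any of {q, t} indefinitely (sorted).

A0 = {q, t}
A1: add {l, r} — l (Blocker): all of {q, t} already in; r (Reacher) has r→t.
A2: add {m} — m (Reacher) has m→l.
A3 = A2; e.g. n (Blocker) can still go to p. Fixed point.
Reacher's attractor = {l, m, q, r, t}; Blocker avoids the target exactly from the complement.

n, o, p, s, u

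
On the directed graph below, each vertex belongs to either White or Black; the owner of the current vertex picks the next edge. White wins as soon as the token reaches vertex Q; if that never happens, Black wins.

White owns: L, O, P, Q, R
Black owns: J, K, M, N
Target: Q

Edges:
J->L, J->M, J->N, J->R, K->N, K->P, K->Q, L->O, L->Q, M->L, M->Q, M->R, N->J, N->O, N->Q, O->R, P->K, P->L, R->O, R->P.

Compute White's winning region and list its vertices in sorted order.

L, M, O, P, Q, R

A0 = {Q}
A1: add {L} — L (White) has L→Q.
A2: add {P} — P (White) has P→L.
A3: add {R} — R (White) has R→P.
A4: add {M, O} — M (Black): all of {L, Q, R} already in; O (White) has O→R.
A5 = A4; e.g. J (Black) can still go to N. Fixed point.
White's winning region = {L, M, O, P, Q, R}.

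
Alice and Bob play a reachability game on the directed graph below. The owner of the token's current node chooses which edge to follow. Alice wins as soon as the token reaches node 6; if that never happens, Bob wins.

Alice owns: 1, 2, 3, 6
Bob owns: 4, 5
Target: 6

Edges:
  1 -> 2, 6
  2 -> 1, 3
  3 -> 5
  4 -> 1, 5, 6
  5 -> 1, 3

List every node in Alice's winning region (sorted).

1, 2, 6

A0 = {6}
A1: add {1} — 1 (Alice) has 1→6.
A2: add {2} — 2 (Alice) has 2→1.
A3 = A2; e.g. 3 (Alice) has no edge into A2. Fixed point.
Alice's winning region = {1, 2, 6}.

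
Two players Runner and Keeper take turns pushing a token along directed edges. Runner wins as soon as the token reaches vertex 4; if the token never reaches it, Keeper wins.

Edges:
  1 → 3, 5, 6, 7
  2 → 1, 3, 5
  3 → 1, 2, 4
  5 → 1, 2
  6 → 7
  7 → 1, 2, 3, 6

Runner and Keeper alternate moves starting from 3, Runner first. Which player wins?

Track states (vertex, player-to-move).
A0 = {(4,Runner), (4,Keeper)}
A1: add {(3,Runner)}.
(3,Runner) ∈ A1 ⇒ Runner forces the target.

Runner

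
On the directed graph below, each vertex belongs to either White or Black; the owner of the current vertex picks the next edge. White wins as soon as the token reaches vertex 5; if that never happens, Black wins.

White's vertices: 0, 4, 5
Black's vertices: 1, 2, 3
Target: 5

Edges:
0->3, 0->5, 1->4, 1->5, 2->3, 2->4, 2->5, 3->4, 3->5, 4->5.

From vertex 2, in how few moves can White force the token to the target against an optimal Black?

A0 = {5}
A1: add {0, 4} — 0 (White) has 0→5; 4 (White) has 4→5.
A2: add {1, 3} — 1 (Black): all of {4, 5} already in; 3 (Black): all of {4, 5} already in.
A3: add {2} — 2 (Black): all of {3, 4, 5} already in.
A3 = all vertices. Fixed point.
2 enters the attractor at level 3, so White can force the target in 3 moves from there.

3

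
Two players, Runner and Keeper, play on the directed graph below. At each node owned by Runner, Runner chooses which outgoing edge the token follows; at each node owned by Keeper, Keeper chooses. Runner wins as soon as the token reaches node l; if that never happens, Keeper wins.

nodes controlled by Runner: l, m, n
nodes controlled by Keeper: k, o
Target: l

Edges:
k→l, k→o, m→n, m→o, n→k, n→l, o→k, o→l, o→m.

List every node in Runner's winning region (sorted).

l, m, n

A0 = {l}
A1: add {n} — n (Runner) has n→l.
A2: add {m} — m (Runner) has m→n.
A3 = A2; e.g. k (Keeper) can still go to o. Fixed point.
Runner's winning region = {l, m, n}.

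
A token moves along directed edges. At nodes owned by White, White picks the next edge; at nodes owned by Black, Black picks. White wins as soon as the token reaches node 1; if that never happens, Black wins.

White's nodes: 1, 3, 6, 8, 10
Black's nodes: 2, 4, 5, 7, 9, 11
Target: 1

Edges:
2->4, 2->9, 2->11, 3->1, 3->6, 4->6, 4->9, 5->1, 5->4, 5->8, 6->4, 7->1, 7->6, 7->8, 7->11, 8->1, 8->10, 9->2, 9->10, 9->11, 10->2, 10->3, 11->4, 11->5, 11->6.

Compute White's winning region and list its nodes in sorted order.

1, 3, 8, 10

A0 = {1}
A1: add {3, 8} — 3 (White) has 3→1; 8 (White) has 8→1.
A2: add {10} — 10 (White) has 10→3.
A3 = A2; e.g. 2 (Black) can still go to 4. Fixed point.
White's winning region = {1, 3, 8, 10}.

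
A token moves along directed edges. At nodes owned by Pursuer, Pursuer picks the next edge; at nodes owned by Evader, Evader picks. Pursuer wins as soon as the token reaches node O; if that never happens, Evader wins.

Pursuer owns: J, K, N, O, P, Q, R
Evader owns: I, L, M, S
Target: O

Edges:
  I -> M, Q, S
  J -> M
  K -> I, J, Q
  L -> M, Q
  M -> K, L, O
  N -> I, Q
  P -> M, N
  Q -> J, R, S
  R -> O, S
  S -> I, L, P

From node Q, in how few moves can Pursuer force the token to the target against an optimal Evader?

2

A0 = {O}
A1: add {R} — R (Pursuer) has R→O.
A2: add {Q} — Q (Pursuer) has Q→R.
Q enters the attractor at level 2, so Pursuer can force the target in 2 moves from there.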